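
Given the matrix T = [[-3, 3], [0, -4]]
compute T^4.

T^2 = [[9, -21], [0, 16]]
T^3 = [[-27, 111], [0, -64]]
T^4 = [[81, -525], [0, 256]]

[[81, -525], [0, 256]]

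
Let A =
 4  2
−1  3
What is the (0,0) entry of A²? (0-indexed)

14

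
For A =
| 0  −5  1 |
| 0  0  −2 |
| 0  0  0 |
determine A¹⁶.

A is strictly triangular, hence nilpotent: A³ = 0, so A¹⁶ = 0.

[[0, 0, 0], [0, 0, 0], [0, 0, 0]]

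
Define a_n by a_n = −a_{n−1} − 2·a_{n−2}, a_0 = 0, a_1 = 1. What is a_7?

7

With companion matrix Q = [[−1, −2], [1, 0]], [a_n, a_{n−1}]ᵀ = Q·[a_{n−1}, a_{n−2}]ᵀ, so [a_7, a_6]ᵀ = Q^6·[a_1, a_0]ᵀ.
Q^6 = [[7, 10], [−5, 2]], giving [a_7, a_6]ᵀ = [[7], [−5]].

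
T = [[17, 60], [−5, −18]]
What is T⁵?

[[857, 3300], [−275, −1068]]

tr T = −1 and det T = −6, so the characteristic polynomial is λ² − (−1)λ + (−6) with roots −3 and 2.
Eigenvectors give P = [[3, −4], [−1, 1]] with P⁻¹ = [[−1, −4], [−1, −3]], and T = P·diag(−3, 2)·P⁻¹.
Then T⁵ = P·diag(−243, 32)·P⁻¹ = [[−729, −128], [243, 32]] · [[−1, −4], [−1, −3]] = [[857, 3300], [−275, −1068]].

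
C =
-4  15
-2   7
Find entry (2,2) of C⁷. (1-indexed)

tr C = 3 and det C = 2, so the characteristic polynomial is λ² − (3)λ + (2) with roots 2 and 1.
Eigenvectors give P = [[5, -3], [2, -1]] with P⁻¹ = [[-1, 3], [-2, 5]], and C = P·diag(2, 1)·P⁻¹.
Then C⁷ = P·diag(128, 1)·P⁻¹ = [[640, -3], [256, -1]] · [[-1, 3], [-2, 5]] = [[-634, 1905], [-254, 763]].

763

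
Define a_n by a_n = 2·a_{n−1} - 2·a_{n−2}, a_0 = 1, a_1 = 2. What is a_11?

With companion matrix C = [[2, -2], [1, 0]], [a_n, a_{n−1}]ᵀ = C·[a_{n−1}, a_{n−2}]ᵀ, so [a_11, a_10]ᵀ = C^10·[a_1, a_0]ᵀ.
C^10 = [[32, -64], [32, -32]], giving [a_11, a_10]ᵀ = [[0], [32]].

0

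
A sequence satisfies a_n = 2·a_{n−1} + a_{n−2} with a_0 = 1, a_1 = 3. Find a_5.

With companion matrix Q = [[2, 1], [1, 0]], [a_n, a_{n−1}]ᵀ = Q·[a_{n−1}, a_{n−2}]ᵀ, so [a_5, a_4]ᵀ = Q^4·[a_1, a_0]ᵀ.
Q^4 = [[29, 12], [12, 5]], giving [a_5, a_4]ᵀ = [[99], [41]].

99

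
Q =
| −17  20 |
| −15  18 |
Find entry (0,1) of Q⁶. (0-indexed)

2660

tr Q = 1 and det Q = −6, so the characteristic polynomial is λ² − (1)λ + (−6) with roots 3 and −2.
Eigenvectors give P = [[1, 4], [1, 3]] with P⁻¹ = [[−3, 4], [1, −1]], and Q = P·diag(3, −2)·P⁻¹.
Then Q⁶ = P·diag(729, 64)·P⁻¹ = [[729, 256], [729, 192]] · [[−3, 4], [1, −1]] = [[−1931, 2660], [−1995, 2724]].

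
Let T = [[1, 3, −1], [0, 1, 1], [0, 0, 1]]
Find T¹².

T = I + N where N = [[0, 3, −1], [0, 0, 1], [0, 0, 0]] is strictly upper-triangular, so N³ = 0.
(I + N)¹² = I + 12·N + 66·N² = [[1, 36, 186], [0, 1, 12], [0, 0, 1]].

[[1, 36, 186], [0, 1, 12], [0, 0, 1]]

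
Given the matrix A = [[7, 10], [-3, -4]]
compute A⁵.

[[187, 310], [-93, -154]]

tr A = 3 and det A = 2, so the characteristic polynomial is λ² − (3)λ + (2) with roots 2 and 1.
Eigenvectors give P = [[2, -5], [-1, 3]] with P⁻¹ = [[3, 5], [1, 2]], and A = P·diag(2, 1)·P⁻¹.
Then A⁵ = P·diag(32, 1)·P⁻¹ = [[64, -5], [-32, 3]] · [[3, 5], [1, 2]] = [[187, 310], [-93, -154]].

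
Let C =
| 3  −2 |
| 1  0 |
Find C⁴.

tr C = 3 and det C = 2, so the characteristic polynomial is λ² − (3)λ + (2) with roots 1 and 2.
Eigenvectors give P = [[−1, 2], [−1, 1]] with P⁻¹ = [[1, −2], [1, −1]], and C = P·diag(1, 2)·P⁻¹.
Then C⁴ = P·diag(1, 16)·P⁻¹ = [[−1, 32], [−1, 16]] · [[1, −2], [1, −1]] = [[31, −30], [15, −14]].

[[31, −30], [15, −14]]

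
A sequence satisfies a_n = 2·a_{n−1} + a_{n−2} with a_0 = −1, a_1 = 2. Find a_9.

1562

With companion matrix A = [[2, 1], [1, 0]], [a_n, a_{n−1}]ᵀ = A·[a_{n−1}, a_{n−2}]ᵀ, so [a_9, a_8]ᵀ = A^8·[a_1, a_0]ᵀ.
A^8 = [[985, 408], [408, 169]], giving [a_9, a_8]ᵀ = [[1562], [647]].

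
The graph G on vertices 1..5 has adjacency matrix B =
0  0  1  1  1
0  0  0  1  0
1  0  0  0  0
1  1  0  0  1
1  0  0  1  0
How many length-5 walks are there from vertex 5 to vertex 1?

19

The number of length-5 walks from vertex 5 to vertex 1 is entry (5,1) of B^5, where B is the adjacency matrix.
B^2 = [[3, 1, 0, 1, 1], [1, 1, 0, 0, 1], [0, 0, 1, 1, 1], [1, 0, 1, 3, 1], [1, 1, 1, 1, 2]]
B^3 = [[2, 1, 3, 5, 4], [1, 0, 1, 3, 1], [3, 1, 0, 1, 1], [5, 3, 1, 2, 4], [4, 1, 1, 4, 2]]
B^4 = [[12, 5, 2, 7, 7], [5, 3, 1, 2, 4], [2, 1, 3, 5, 4], [7, 2, 5, 12, 7], [7, 4, 4, 7, 8]]
B^5 = [[16, 7, 12, 24, 19], [7, 2, 5, 12, 7], [12, 5, 2, 7, 7], [24, 12, 7, 16, 19], [19, 7, 7, 19, 14]]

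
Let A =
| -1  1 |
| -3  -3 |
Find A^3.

[[14, 10], [-30, -6]]

A^2 = [[-2, -4], [12, 6]]
A^3 = [[14, 10], [-30, -6]]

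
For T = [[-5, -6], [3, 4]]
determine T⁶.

tr T = -1 and det T = -2, so the characteristic polynomial is λ² − (-1)λ + (-2) with roots -2 and 1.
Eigenvectors give P = [[2, -1], [-1, 1]] with P⁻¹ = [[1, 1], [1, 2]], and T = P·diag(-2, 1)·P⁻¹.
Then T⁶ = P·diag(64, 1)·P⁻¹ = [[128, -1], [-64, 1]] · [[1, 1], [1, 2]] = [[127, 126], [-63, -62]].

[[127, 126], [-63, -62]]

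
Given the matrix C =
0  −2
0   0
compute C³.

[[0, 0], [0, 0]]

C is strictly triangular, hence nilpotent: C² = 0, so C³ = 0.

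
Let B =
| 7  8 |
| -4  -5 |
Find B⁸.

[[13121, 13120], [-6560, -6559]]

tr B = 2 and det B = -3, so the characteristic polynomial is λ² − (2)λ + (-3) with roots 3 and -1.
Eigenvectors give P = [[2, 1], [-1, -1]] with P⁻¹ = [[1, 1], [-1, -2]], and B = P·diag(3, -1)·P⁻¹.
Then B⁸ = P·diag(6561, 1)·P⁻¹ = [[13122, 1], [-6561, -1]] · [[1, 1], [-1, -2]] = [[13121, 13120], [-6560, -6559]].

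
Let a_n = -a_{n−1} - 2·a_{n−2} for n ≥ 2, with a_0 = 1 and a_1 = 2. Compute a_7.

With companion matrix B = [[-1, -2], [1, 0]], [a_n, a_{n−1}]ᵀ = B·[a_{n−1}, a_{n−2}]ᵀ, so [a_7, a_6]ᵀ = B⁶·[a_1, a_0]ᵀ.
B⁶ = [[7, 10], [-5, 2]], giving [a_7, a_6]ᵀ = [[24], [-8]].

24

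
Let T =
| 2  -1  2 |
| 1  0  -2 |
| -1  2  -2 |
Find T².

[[1, 2, 2], [4, -5, 6], [2, -3, -2]]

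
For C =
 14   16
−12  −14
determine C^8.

tr C = 0 and det C = −4, so the characteristic polynomial is λ² − (0)λ + (−4) with roots −2 and 2.
Eigenvectors give P = [[−1, 4], [1, −3]] with P⁻¹ = [[3, 4], [1, 1]], and C = P·diag(−2, 2)·P⁻¹.
Then C^8 = P·diag(256, 256)·P⁻¹ = [[−256, 1024], [256, −768]] · [[3, 4], [1, 1]] = [[256, 0], [0, 256]].

[[256, 0], [0, 256]]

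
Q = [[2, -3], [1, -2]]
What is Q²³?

Q² = I (check: tr Q = 0 and det Q = -1), so Q²³ = Q since 23 is odd.

[[2, -3], [1, -2]]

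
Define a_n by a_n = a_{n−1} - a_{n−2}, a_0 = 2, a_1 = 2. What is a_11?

0

With companion matrix B = [[1, -1], [1, 0]], [a_n, a_{n−1}]ᵀ = B·[a_{n−1}, a_{n−2}]ᵀ, so [a_11, a_10]ᵀ = B¹⁰·[a_1, a_0]ᵀ.
B¹⁰ = [[-1, 1], [-1, 0]], giving [a_11, a_10]ᵀ = [[0], [-2]].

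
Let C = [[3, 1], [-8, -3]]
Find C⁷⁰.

C² = I (check: tr C = 0 and det C = -1), so C⁷⁰ = I since 70 is even.

[[1, 0], [0, 1]]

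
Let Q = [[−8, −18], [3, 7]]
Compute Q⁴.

tr Q = −1 and det Q = −2, so the characteristic polynomial is λ² − (−1)λ + (−2) with roots 1 and −2.
Eigenvectors give P = [[−2, 3], [1, −1]] with P⁻¹ = [[1, 3], [1, 2]], and Q = P·diag(1, −2)·P⁻¹.
Then Q⁴ = P·diag(1, 16)·P⁻¹ = [[−2, 48], [1, −16]] · [[1, 3], [1, 2]] = [[46, 90], [−15, −29]].

[[46, 90], [−15, −29]]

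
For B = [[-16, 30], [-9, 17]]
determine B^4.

[[-74, 150], [-45, 91]]

tr B = 1 and det B = -2, so the characteristic polynomial is λ² − (1)λ + (-2) with roots -1 and 2.
Eigenvectors give P = [[2, -5], [1, -3]] with P⁻¹ = [[3, -5], [1, -2]], and B = P·diag(-1, 2)·P⁻¹.
Then B^4 = P·diag(1, 16)·P⁻¹ = [[2, -80], [1, -48]] · [[3, -5], [1, -2]] = [[-74, 150], [-45, 91]].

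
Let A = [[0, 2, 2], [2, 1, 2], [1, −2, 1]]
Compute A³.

[[2, −2, 14], [10, −7, 18], [−5, −6, −11]]

A² = [[6, −2, 6], [4, 1, 8], [−3, −2, −1]]
A³ = [[2, −2, 14], [10, −7, 18], [−5, −6, −11]]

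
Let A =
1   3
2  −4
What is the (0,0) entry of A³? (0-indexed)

A² = [[7, −9], [−6, 22]]
A³ = [[−11, 57], [38, −106]]

−11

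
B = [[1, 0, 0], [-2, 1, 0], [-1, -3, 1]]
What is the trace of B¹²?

3

B = I + N where N = [[0, 0, 0], [-2, 0, 0], [-1, -3, 0]] is strictly lower-triangular, so N³ = 0.
(I + N)¹² = I + 12·N + 66·N² = [[1, 0, 0], [-24, 1, 0], [384, -36, 1]].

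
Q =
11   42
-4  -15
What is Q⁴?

[[-479, -1680], [160, 561]]

tr Q = -4 and det Q = 3, so the characteristic polynomial is λ² − (-4)λ + (3) with roots -3 and -1.
Eigenvectors give P = [[3, -7], [-1, 2]] with P⁻¹ = [[-2, -7], [-1, -3]], and Q = P·diag(-3, -1)·P⁻¹.
Then Q⁴ = P·diag(81, 1)·P⁻¹ = [[243, -7], [-81, 2]] · [[-2, -7], [-1, -3]] = [[-479, -1680], [160, 561]].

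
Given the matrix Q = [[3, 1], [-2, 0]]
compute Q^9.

[[1023, 511], [-1022, -510]]

tr Q = 3 and det Q = 2, so the characteristic polynomial is λ² − (3)λ + (2) with roots 1 and 2.
Eigenvectors give P = [[-1, 1], [2, -1]] with P⁻¹ = [[1, 1], [2, 1]], and Q = P·diag(1, 2)·P⁻¹.
Then Q^9 = P·diag(1, 512)·P⁻¹ = [[-1, 512], [2, -512]] · [[1, 1], [2, 1]] = [[1023, 511], [-1022, -510]].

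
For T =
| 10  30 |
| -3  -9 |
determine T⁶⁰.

[[10, 30], [-3, -9]]

T² = T (a projection; rank 1, trace 1), so T⁶⁰ = T.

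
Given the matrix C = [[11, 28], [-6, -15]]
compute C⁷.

tr C = -4 and det C = 3, so the characteristic polynomial is λ² − (-4)λ + (3) with roots -1 and -3.
Eigenvectors give P = [[7, -2], [-3, 1]] with P⁻¹ = [[1, 2], [3, 7]], and C = P·diag(-1, -3)·P⁻¹.
Then C⁷ = P·diag(-1, -2187)·P⁻¹ = [[-7, 4374], [3, -2187]] · [[1, 2], [3, 7]] = [[13115, 30604], [-6558, -15303]].

[[13115, 30604], [-6558, -15303]]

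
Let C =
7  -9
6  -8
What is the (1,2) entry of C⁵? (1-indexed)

tr C = -1 and det C = -2, so the characteristic polynomial is λ² − (-1)λ + (-2) with roots -2 and 1.
Eigenvectors give P = [[-1, 3], [-1, 2]] with P⁻¹ = [[2, -3], [1, -1]], and C = P·diag(-2, 1)·P⁻¹.
Then C⁵ = P·diag(-32, 1)·P⁻¹ = [[32, 3], [32, 2]] · [[2, -3], [1, -1]] = [[67, -99], [66, -98]].

-99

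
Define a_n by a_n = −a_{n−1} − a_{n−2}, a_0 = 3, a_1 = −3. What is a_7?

With companion matrix T = [[−1, −1], [1, 0]], [a_n, a_{n−1}]ᵀ = T·[a_{n−1}, a_{n−2}]ᵀ, so [a_7, a_6]ᵀ = T^6·[a_1, a_0]ᵀ.
T^6 = [[1, 0], [0, 1]], giving [a_7, a_6]ᵀ = [[−3], [3]].

−3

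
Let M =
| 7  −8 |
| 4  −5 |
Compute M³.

tr M = 2 and det M = −3, so the characteristic polynomial is λ² − (2)λ + (−3) with roots 3 and −1.
Eigenvectors give P = [[−2, −1], [−1, −1]] with P⁻¹ = [[−1, 1], [1, −2]], and M = P·diag(3, −1)·P⁻¹.
Then M³ = P·diag(27, −1)·P⁻¹ = [[−54, 1], [−27, 1]] · [[−1, 1], [1, −2]] = [[55, −56], [28, −29]].

[[55, −56], [28, −29]]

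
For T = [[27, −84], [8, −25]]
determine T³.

[[195, −588], [56, −169]]

tr T = 2 and det T = −3, so the characteristic polynomial is λ² − (2)λ + (−3) with roots −1 and 3.
Eigenvectors give P = [[−3, 7], [−1, 2]] with P⁻¹ = [[2, −7], [1, −3]], and T = P·diag(−1, 3)·P⁻¹.
Then T³ = P·diag(−1, 27)·P⁻¹ = [[3, 189], [1, 54]] · [[2, −7], [1, −3]] = [[195, −588], [56, −169]].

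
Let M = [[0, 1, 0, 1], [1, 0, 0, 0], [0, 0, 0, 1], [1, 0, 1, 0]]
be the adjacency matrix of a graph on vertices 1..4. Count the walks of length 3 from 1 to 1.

The number of length-3 walks from vertex 1 to vertex 1 is entry (1,1) of M^3, where M is the adjacency matrix.
M^2 = [[2, 0, 1, 0], [0, 1, 0, 1], [1, 0, 1, 0], [0, 1, 0, 2]]
M^3 = [[0, 2, 0, 3], [2, 0, 1, 0], [0, 1, 0, 2], [3, 0, 2, 0]]

0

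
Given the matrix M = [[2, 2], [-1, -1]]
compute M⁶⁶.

M² = M (a projection; rank 1, trace 1), so M⁶⁶ = M.

[[2, 2], [-1, -1]]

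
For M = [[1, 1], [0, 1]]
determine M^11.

M = I + N where N = [[0, 1], [0, 0]] is strictly upper-triangular, so N^2 = 0.
(I + N)^11 = I + 11·N = [[1, 11], [0, 1]].

[[1, 11], [0, 1]]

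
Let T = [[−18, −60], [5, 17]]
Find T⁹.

[[−80268, −242340], [20195, 61097]]

tr T = −1 and det T = −6, so the characteristic polynomial is λ² − (−1)λ + (−6) with roots −3 and 2.
Eigenvectors give P = [[4, 3], [−1, −1]] with P⁻¹ = [[1, 3], [−1, −4]], and T = P·diag(−3, 2)·P⁻¹.
Then T⁹ = P·diag(−19683, 512)·P⁻¹ = [[−78732, 1536], [19683, −512]] · [[1, 3], [−1, −4]] = [[−80268, −242340], [20195, 61097]].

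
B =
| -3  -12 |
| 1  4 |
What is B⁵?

[[-3, -12], [1, 4]]

B² = B (a projection; rank 1, trace 1), so B⁵ = B.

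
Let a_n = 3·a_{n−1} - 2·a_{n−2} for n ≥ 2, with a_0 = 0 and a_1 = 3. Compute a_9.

1533

With companion matrix C = [[3, -2], [1, 0]], [a_n, a_{n−1}]ᵀ = C·[a_{n−1}, a_{n−2}]ᵀ, so [a_9, a_8]ᵀ = C^8·[a_1, a_0]ᵀ.
C^8 = [[511, -510], [255, -254]], giving [a_9, a_8]ᵀ = [[1533], [765]].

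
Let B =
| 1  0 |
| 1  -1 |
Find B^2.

[[1, 0], [0, 1]]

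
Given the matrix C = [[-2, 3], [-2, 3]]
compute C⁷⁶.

C² = C (a projection; rank 1, trace 1), so C⁷⁶ = C.

[[-2, 3], [-2, 3]]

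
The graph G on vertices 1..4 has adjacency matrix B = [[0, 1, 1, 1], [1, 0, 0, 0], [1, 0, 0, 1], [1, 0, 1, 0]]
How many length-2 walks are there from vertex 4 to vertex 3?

The number of length-2 walks from vertex 4 to vertex 3 is entry (4,3) of B², where B is the adjacency matrix.
B² = [[3, 0, 1, 1], [0, 1, 1, 1], [1, 1, 2, 1], [1, 1, 1, 2]]

1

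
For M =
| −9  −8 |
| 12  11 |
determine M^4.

[[−159, −160], [240, 241]]

tr M = 2 and det M = −3, so the characteristic polynomial is λ² − (2)λ + (−3) with roots 3 and −1.
Eigenvectors give P = [[−2, −1], [3, 1]] with P⁻¹ = [[1, 1], [−3, −2]], and M = P·diag(3, −1)·P⁻¹.
Then M^4 = P·diag(81, 1)·P⁻¹ = [[−162, −1], [243, 1]] · [[1, 1], [−3, −2]] = [[−159, −160], [240, 241]].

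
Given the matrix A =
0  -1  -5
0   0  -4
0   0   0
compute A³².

[[0, 0, 0], [0, 0, 0], [0, 0, 0]]

A is strictly triangular, hence nilpotent: A³ = 0, so A³² = 0.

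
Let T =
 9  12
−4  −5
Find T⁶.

tr T = 4 and det T = 3, so the characteristic polynomial is λ² − (4)λ + (3) with roots 3 and 1.
Eigenvectors give P = [[−2, −3], [1, 2]] with P⁻¹ = [[−2, −3], [1, 2]], and T = P·diag(3, 1)·P⁻¹.
Then T⁶ = P·diag(729, 1)·P⁻¹ = [[−1458, −3], [729, 2]] · [[−2, −3], [1, 2]] = [[2913, 4368], [−1456, −2183]].

[[2913, 4368], [−1456, −2183]]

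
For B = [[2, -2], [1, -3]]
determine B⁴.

[[2, 18], [-9, 47]]

B² = [[2, 2], [-1, 7]]
B³ = [[6, -10], [5, -19]]
B⁴ = [[2, 18], [-9, 47]]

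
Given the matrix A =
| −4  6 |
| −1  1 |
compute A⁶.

[[190, −378], [63, −125]]

tr A = −3 and det A = 2, so the characteristic polynomial is λ² − (−3)λ + (2) with roots −1 and −2.
Eigenvectors give P = [[2, −3], [1, −1]] with P⁻¹ = [[−1, 3], [−1, 2]], and A = P·diag(−1, −2)·P⁻¹.
Then A⁶ = P·diag(1, 64)·P⁻¹ = [[2, −192], [1, −64]] · [[−1, 3], [−1, 2]] = [[190, −378], [63, −125]].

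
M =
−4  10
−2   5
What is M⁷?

M² = M (a projection; rank 1, trace 1), so M⁷ = M.

[[−4, 10], [−2, 5]]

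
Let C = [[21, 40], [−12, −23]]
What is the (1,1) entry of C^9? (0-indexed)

tr C = −2 and det C = −3, so the characteristic polynomial is λ² − (−2)λ + (−3) with roots 1 and −3.
Eigenvectors give P = [[−2, −5], [1, 3]] with P⁻¹ = [[−3, −5], [1, 2]], and C = P·diag(1, −3)·P⁻¹.
Then C^9 = P·diag(1, −19683)·P⁻¹ = [[−2, 98415], [1, −59049]] · [[−3, −5], [1, 2]] = [[98421, 196840], [−59052, −118103]].

−118103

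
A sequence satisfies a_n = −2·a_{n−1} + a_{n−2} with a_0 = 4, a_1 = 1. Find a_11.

−3771

With companion matrix T = [[−2, 1], [1, 0]], [a_n, a_{n−1}]ᵀ = T·[a_{n−1}, a_{n−2}]ᵀ, so [a_11, a_10]ᵀ = T¹⁰·[a_1, a_0]ᵀ.
T¹⁰ = [[5741, −2378], [−2378, 985]], giving [a_11, a_10]ᵀ = [[−3771], [1562]].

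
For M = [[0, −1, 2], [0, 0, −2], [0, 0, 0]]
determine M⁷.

[[0, 0, 0], [0, 0, 0], [0, 0, 0]]

M is strictly triangular, hence nilpotent: M³ = 0, so M⁷ = 0.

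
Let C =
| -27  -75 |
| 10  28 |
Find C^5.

[[-1407, -4125], [550, 1618]]

tr C = 1 and det C = -6, so the characteristic polynomial is λ² − (1)λ + (-6) with roots -2 and 3.
Eigenvectors give P = [[-3, -5], [1, 2]] with P⁻¹ = [[-2, -5], [1, 3]], and C = P·diag(-2, 3)·P⁻¹.
Then C^5 = P·diag(-32, 243)·P⁻¹ = [[96, -1215], [-32, 486]] · [[-2, -5], [1, 3]] = [[-1407, -4125], [550, 1618]].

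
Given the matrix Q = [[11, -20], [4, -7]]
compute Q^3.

tr Q = 4 and det Q = 3, so the characteristic polynomial is λ² − (4)λ + (3) with roots 1 and 3.
Eigenvectors give P = [[2, 5], [1, 2]] with P⁻¹ = [[-2, 5], [1, -2]], and Q = P·diag(1, 3)·P⁻¹.
Then Q^3 = P·diag(1, 27)·P⁻¹ = [[2, 135], [1, 54]] · [[-2, 5], [1, -2]] = [[131, -260], [52, -103]].

[[131, -260], [52, -103]]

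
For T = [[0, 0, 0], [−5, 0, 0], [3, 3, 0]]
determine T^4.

T is strictly triangular, hence nilpotent: T^3 = 0, so T^4 = 0.

[[0, 0, 0], [0, 0, 0], [0, 0, 0]]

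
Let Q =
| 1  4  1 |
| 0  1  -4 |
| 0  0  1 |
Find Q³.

[[1, 12, -45], [0, 1, -12], [0, 0, 1]]

Q = I + N where N = [[0, 4, 1], [0, 0, -4], [0, 0, 0]] is strictly upper-triangular, so N³ = 0.
(I + N)³ = I + 3·N + 3·N² = [[1, 12, -45], [0, 1, -12], [0, 0, 1]].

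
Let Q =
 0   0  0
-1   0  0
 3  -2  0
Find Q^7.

[[0, 0, 0], [0, 0, 0], [0, 0, 0]]

Q is strictly triangular, hence nilpotent: Q^3 = 0, so Q^7 = 0.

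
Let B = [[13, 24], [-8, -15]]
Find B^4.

tr B = -2 and det B = -3, so the characteristic polynomial is λ² − (-2)λ + (-3) with roots 1 and -3.
Eigenvectors give P = [[-2, -3], [1, 2]] with P⁻¹ = [[-2, -3], [1, 2]], and B = P·diag(1, -3)·P⁻¹.
Then B^4 = P·diag(1, 81)·P⁻¹ = [[-2, -243], [1, 162]] · [[-2, -3], [1, 2]] = [[-239, -480], [160, 321]].

[[-239, -480], [160, 321]]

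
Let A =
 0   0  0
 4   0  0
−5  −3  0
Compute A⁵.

[[0, 0, 0], [0, 0, 0], [0, 0, 0]]

A is strictly triangular, hence nilpotent: A³ = 0, so A⁵ = 0.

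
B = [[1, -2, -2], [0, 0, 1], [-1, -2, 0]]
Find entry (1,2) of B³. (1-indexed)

2

B² = [[3, 2, -4], [-1, -2, 0], [-1, 2, 0]]
B³ = [[7, 2, -4], [-1, 2, 0], [-1, 2, 4]]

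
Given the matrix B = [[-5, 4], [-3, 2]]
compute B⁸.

tr B = -3 and det B = 2, so the characteristic polynomial is λ² − (-3)λ + (2) with roots -2 and -1.
Eigenvectors give P = [[4, -1], [3, -1]] with P⁻¹ = [[1, -1], [3, -4]], and B = P·diag(-2, -1)·P⁻¹.
Then B⁸ = P·diag(256, 1)·P⁻¹ = [[1024, -1], [768, -1]] · [[1, -1], [3, -4]] = [[1021, -1020], [765, -764]].

[[1021, -1020], [765, -764]]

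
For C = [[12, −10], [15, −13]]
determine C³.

tr C = −1 and det C = −6, so the characteristic polynomial is λ² − (−1)λ + (−6) with roots 2 and −3.
Eigenvectors give P = [[1, −2], [1, −3]] with P⁻¹ = [[3, −2], [1, −1]], and C = P·diag(2, −3)·P⁻¹.
Then C³ = P·diag(8, −27)·P⁻¹ = [[8, 54], [8, 81]] · [[3, −2], [1, −1]] = [[78, −70], [105, −97]].

[[78, −70], [105, −97]]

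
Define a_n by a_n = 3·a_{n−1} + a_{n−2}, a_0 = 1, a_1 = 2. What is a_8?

With companion matrix T = [[3, 1], [1, 0]], [a_n, a_{n−1}]ᵀ = T·[a_{n−1}, a_{n−2}]ᵀ, so [a_8, a_7]ᵀ = T⁷·[a_1, a_0]ᵀ.
T⁷ = [[3927, 1189], [1189, 360]], giving [a_8, a_7]ᵀ = [[9043], [2738]].

9043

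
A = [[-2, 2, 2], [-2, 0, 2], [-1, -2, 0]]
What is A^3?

A^2 = [[-2, -8, 0], [2, -8, -4], [6, -2, -6]]
A^3 = [[20, -4, -20], [16, 12, -12], [-2, 24, 8]]

[[20, -4, -20], [16, 12, -12], [-2, 24, 8]]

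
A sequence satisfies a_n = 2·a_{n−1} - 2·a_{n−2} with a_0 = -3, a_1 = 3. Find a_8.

With companion matrix B = [[2, -2], [1, 0]], [a_n, a_{n−1}]ᵀ = B·[a_{n−1}, a_{n−2}]ᵀ, so [a_8, a_7]ᵀ = B⁷·[a_1, a_0]ᵀ.
B⁷ = [[0, 16], [-8, 16]], giving [a_8, a_7]ᵀ = [[-48], [-72]].

-48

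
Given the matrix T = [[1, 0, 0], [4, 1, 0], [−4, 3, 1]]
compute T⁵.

[[1, 0, 0], [20, 1, 0], [100, 15, 1]]

T = I + N where N = [[0, 0, 0], [4, 0, 0], [−4, 3, 0]] is strictly lower-triangular, so N³ = 0.
(I + N)⁵ = I + 5·N + 10·N² = [[1, 0, 0], [20, 1, 0], [100, 15, 1]].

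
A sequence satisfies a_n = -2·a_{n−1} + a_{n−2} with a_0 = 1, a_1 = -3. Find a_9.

-3363

With companion matrix T = [[-2, 1], [1, 0]], [a_n, a_{n−1}]ᵀ = T·[a_{n−1}, a_{n−2}]ᵀ, so [a_9, a_8]ᵀ = T⁸·[a_1, a_0]ᵀ.
T⁸ = [[985, -408], [-408, 169]], giving [a_9, a_8]ᵀ = [[-3363], [1393]].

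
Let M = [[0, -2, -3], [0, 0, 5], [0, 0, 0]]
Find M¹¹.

M is strictly triangular, hence nilpotent: M³ = 0, so M¹¹ = 0.

[[0, 0, 0], [0, 0, 0], [0, 0, 0]]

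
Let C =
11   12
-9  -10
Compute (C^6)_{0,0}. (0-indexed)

tr C = 1 and det C = -2, so the characteristic polynomial is λ² − (1)λ + (-2) with roots 2 and -1.
Eigenvectors give P = [[4, -1], [-3, 1]] with P⁻¹ = [[1, 1], [3, 4]], and C = P·diag(2, -1)·P⁻¹.
Then C^6 = P·diag(64, 1)·P⁻¹ = [[256, -1], [-192, 1]] · [[1, 1], [3, 4]] = [[253, 252], [-189, -188]].

253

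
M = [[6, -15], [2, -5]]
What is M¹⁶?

M² = M (a projection; rank 1, trace 1), so M¹⁶ = M.

[[6, -15], [2, -5]]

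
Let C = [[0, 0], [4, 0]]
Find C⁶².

[[0, 0], [0, 0]]

C is strictly triangular, hence nilpotent: C² = 0, so C⁶² = 0.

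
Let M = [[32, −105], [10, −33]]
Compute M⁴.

[[−374, 1365], [−130, 471]]

tr M = −1 and det M = −6, so the characteristic polynomial is λ² − (−1)λ + (−6) with roots 2 and −3.
Eigenvectors give P = [[7, 3], [2, 1]] with P⁻¹ = [[1, −3], [−2, 7]], and M = P·diag(2, −3)·P⁻¹.
Then M⁴ = P·diag(16, 81)·P⁻¹ = [[112, 243], [32, 81]] · [[1, −3], [−2, 7]] = [[−374, 1365], [−130, 471]].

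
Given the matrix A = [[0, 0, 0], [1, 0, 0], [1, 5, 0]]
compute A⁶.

[[0, 0, 0], [0, 0, 0], [0, 0, 0]]

A is strictly triangular, hence nilpotent: A³ = 0, so A⁶ = 0.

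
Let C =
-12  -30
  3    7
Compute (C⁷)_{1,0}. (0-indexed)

6177

tr C = -5 and det C = 6, so the characteristic polynomial is λ² − (-5)λ + (6) with roots -3 and -2.
Eigenvectors give P = [[10, 3], [-3, -1]] with P⁻¹ = [[1, 3], [-3, -10]], and C = P·diag(-3, -2)·P⁻¹.
Then C⁷ = P·diag(-2187, -128)·P⁻¹ = [[-21870, -384], [6561, 128]] · [[1, 3], [-3, -10]] = [[-20718, -61770], [6177, 18403]].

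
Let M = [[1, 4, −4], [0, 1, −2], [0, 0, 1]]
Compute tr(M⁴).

M = I + N where N = [[0, 4, −4], [0, 0, −2], [0, 0, 0]] is strictly upper-triangular, so N³ = 0.
(I + N)⁴ = I + 4·N + 6·N² = [[1, 16, −64], [0, 1, −8], [0, 0, 1]].

3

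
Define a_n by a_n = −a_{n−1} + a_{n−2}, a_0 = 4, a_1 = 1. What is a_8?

With companion matrix A = [[−1, 1], [1, 0]], [a_n, a_{n−1}]ᵀ = A·[a_{n−1}, a_{n−2}]ᵀ, so [a_8, a_7]ᵀ = A⁷·[a_1, a_0]ᵀ.
A⁷ = [[−21, 13], [13, −8]], giving [a_8, a_7]ᵀ = [[31], [−19]].

31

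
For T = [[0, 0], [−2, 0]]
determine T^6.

[[0, 0], [0, 0]]

T is strictly triangular, hence nilpotent: T^2 = 0, so T^6 = 0.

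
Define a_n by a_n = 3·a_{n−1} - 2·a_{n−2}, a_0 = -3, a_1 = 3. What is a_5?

With companion matrix M = [[3, -2], [1, 0]], [a_n, a_{n−1}]ᵀ = M·[a_{n−1}, a_{n−2}]ᵀ, so [a_5, a_4]ᵀ = M⁴·[a_1, a_0]ᵀ.
M⁴ = [[31, -30], [15, -14]], giving [a_5, a_4]ᵀ = [[183], [87]].

183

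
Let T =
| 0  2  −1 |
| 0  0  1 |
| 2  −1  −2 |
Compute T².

[[−2, 1, 4], [2, −1, −2], [−4, 6, 1]]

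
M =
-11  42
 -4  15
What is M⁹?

tr M = 4 and det M = 3, so the characteristic polynomial is λ² − (4)λ + (3) with roots 1 and 3.
Eigenvectors give P = [[7, -3], [2, -1]] with P⁻¹ = [[1, -3], [2, -7]], and M = P·diag(1, 3)·P⁻¹.
Then M⁹ = P·diag(1, 19683)·P⁻¹ = [[7, -59049], [2, -19683]] · [[1, -3], [2, -7]] = [[-118091, 413322], [-39364, 137775]].

[[-118091, 413322], [-39364, 137775]]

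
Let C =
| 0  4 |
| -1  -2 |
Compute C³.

C² = [[-4, -8], [2, 0]]
C³ = [[8, 0], [0, 8]]

[[8, 0], [0, 8]]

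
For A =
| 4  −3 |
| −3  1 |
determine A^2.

[[25, −15], [−15, 10]]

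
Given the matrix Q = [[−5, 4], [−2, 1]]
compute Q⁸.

tr Q = −4 and det Q = 3, so the characteristic polynomial is λ² − (−4)λ + (3) with roots −1 and −3.
Eigenvectors give P = [[1, 2], [1, 1]] with P⁻¹ = [[−1, 2], [1, −1]], and Q = P·diag(−1, −3)·P⁻¹.
Then Q⁸ = P·diag(1, 6561)·P⁻¹ = [[1, 13122], [1, 6561]] · [[−1, 2], [1, −1]] = [[13121, −13120], [6560, −6559]].

[[13121, −13120], [6560, −6559]]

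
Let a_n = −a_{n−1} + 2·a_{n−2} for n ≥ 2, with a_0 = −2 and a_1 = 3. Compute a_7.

213

With companion matrix B = [[−1, 2], [1, 0]], [a_n, a_{n−1}]ᵀ = B·[a_{n−1}, a_{n−2}]ᵀ, so [a_7, a_6]ᵀ = B^6·[a_1, a_0]ᵀ.
B^6 = [[43, −42], [−21, 22]], giving [a_7, a_6]ᵀ = [[213], [−107]].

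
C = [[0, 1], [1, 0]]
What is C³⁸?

[[1, 0], [0, 1]]

C² = I (check: tr C = 0 and det C = −1), so C³⁸ = I since 38 is even.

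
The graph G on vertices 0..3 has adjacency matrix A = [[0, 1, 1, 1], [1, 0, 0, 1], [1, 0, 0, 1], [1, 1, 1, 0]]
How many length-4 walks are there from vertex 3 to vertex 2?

9

The number of length-4 walks from vertex 3 to vertex 2 is entry (3,2) of A^4, where A is the adjacency matrix.
A^2 = [[3, 1, 1, 2], [1, 2, 2, 1], [1, 2, 2, 1], [2, 1, 1, 3]]
A^3 = [[4, 5, 5, 5], [5, 2, 2, 5], [5, 2, 2, 5], [5, 5, 5, 4]]
A^4 = [[15, 9, 9, 14], [9, 10, 10, 9], [9, 10, 10, 9], [14, 9, 9, 15]]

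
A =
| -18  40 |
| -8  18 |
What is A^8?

[[256, 0], [0, 256]]

tr A = 0 and det A = -4, so the characteristic polynomial is λ² − (0)λ + (-4) with roots -2 and 2.
Eigenvectors give P = [[5, 2], [2, 1]] with P⁻¹ = [[1, -2], [-2, 5]], and A = P·diag(-2, 2)·P⁻¹.
Then A^8 = P·diag(256, 256)·P⁻¹ = [[1280, 512], [512, 256]] · [[1, -2], [-2, 5]] = [[256, 0], [0, 256]].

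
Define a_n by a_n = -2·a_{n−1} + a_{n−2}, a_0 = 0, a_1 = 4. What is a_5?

116

With companion matrix C = [[-2, 1], [1, 0]], [a_n, a_{n−1}]ᵀ = C·[a_{n−1}, a_{n−2}]ᵀ, so [a_5, a_4]ᵀ = C⁴·[a_1, a_0]ᵀ.
C⁴ = [[29, -12], [-12, 5]], giving [a_5, a_4]ᵀ = [[116], [-48]].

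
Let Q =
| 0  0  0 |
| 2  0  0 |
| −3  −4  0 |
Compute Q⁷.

Q is strictly triangular, hence nilpotent: Q³ = 0, so Q⁷ = 0.

[[0, 0, 0], [0, 0, 0], [0, 0, 0]]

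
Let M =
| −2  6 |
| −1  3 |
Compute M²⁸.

[[−2, 6], [−1, 3]]

M² = M (a projection; rank 1, trace 1), so M²⁸ = M.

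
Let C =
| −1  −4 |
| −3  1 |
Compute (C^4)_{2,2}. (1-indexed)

169

C^2 = [[13, 0], [0, 13]]
C^3 = [[−13, −52], [−39, 13]]
C^4 = [[169, 0], [0, 169]]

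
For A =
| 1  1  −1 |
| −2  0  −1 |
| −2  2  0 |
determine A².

[[1, −1, −2], [0, −4, 2], [−6, −2, 0]]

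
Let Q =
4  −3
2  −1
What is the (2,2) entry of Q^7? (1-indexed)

tr Q = 3 and det Q = 2, so the characteristic polynomial is λ² − (3)λ + (2) with roots 1 and 2.
Eigenvectors give P = [[−1, −3], [−1, −2]] with P⁻¹ = [[2, −3], [−1, 1]], and Q = P·diag(1, 2)·P⁻¹.
Then Q^7 = P·diag(1, 128)·P⁻¹ = [[−1, −384], [−1, −256]] · [[2, −3], [−1, 1]] = [[382, −381], [254, −253]].

−253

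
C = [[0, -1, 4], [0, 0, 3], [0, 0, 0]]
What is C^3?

C is strictly triangular, hence nilpotent: C^3 = 0, so C^3 = 0.

[[0, 0, 0], [0, 0, 0], [0, 0, 0]]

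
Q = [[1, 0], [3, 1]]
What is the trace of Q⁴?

Q = I + N where N = [[0, 0], [3, 0]] is strictly lower-triangular, so N² = 0.
(I + N)⁴ = I + 4·N = [[1, 0], [12, 1]].

2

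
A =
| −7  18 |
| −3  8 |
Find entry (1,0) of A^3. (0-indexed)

tr A = 1 and det A = −2, so the characteristic polynomial is λ² − (1)λ + (−2) with roots 2 and −1.
Eigenvectors give P = [[−2, −3], [−1, −1]] with P⁻¹ = [[1, −3], [−1, 2]], and A = P·diag(2, −1)·P⁻¹.
Then A^3 = P·diag(8, −1)·P⁻¹ = [[−16, 3], [−8, 1]] · [[1, −3], [−1, 2]] = [[−19, 54], [−9, 26]].

−9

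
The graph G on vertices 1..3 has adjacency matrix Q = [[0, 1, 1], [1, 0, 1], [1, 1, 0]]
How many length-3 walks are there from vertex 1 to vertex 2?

The number of length-3 walks from vertex 1 to vertex 2 is entry (1,2) of Q^3, where Q is the adjacency matrix.
Q^2 = [[2, 1, 1], [1, 2, 1], [1, 1, 2]]
Q^3 = [[2, 3, 3], [3, 2, 3], [3, 3, 2]]

3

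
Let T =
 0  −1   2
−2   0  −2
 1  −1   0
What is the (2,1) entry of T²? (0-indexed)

−1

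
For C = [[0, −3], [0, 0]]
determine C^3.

C is strictly triangular, hence nilpotent: C^2 = 0, so C^3 = 0.

[[0, 0], [0, 0]]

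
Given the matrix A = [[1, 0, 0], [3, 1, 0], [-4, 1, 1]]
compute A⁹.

A = I + N where N = [[0, 0, 0], [3, 0, 0], [-4, 1, 0]] is strictly lower-triangular, so N³ = 0.
(I + N)⁹ = I + 9·N + 36·N² = [[1, 0, 0], [27, 1, 0], [72, 9, 1]].

[[1, 0, 0], [27, 1, 0], [72, 9, 1]]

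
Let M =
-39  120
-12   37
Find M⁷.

[[-21879, 65640], [-6564, 19693]]

tr M = -2 and det M = -3, so the characteristic polynomial is λ² − (-2)λ + (-3) with roots 1 and -3.
Eigenvectors give P = [[3, 10], [1, 3]] with P⁻¹ = [[-3, 10], [1, -3]], and M = P·diag(1, -3)·P⁻¹.
Then M⁷ = P·diag(1, -2187)·P⁻¹ = [[3, -21870], [1, -6561]] · [[-3, 10], [1, -3]] = [[-21879, 65640], [-6564, 19693]].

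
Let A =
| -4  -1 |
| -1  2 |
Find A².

[[17, 2], [2, 5]]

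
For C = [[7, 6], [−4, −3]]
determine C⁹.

tr C = 4 and det C = 3, so the characteristic polynomial is λ² − (4)λ + (3) with roots 3 and 1.
Eigenvectors give P = [[3, 1], [−2, −1]] with P⁻¹ = [[1, 1], [−2, −3]], and C = P·diag(3, 1)·P⁻¹.
Then C⁹ = P·diag(19683, 1)·P⁻¹ = [[59049, 1], [−39366, −1]] · [[1, 1], [−2, −3]] = [[59047, 59046], [−39364, −39363]].

[[59047, 59046], [−39364, −39363]]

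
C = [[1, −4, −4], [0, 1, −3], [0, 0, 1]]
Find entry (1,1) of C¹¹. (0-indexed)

C = I + N where N = [[0, −4, −4], [0, 0, −3], [0, 0, 0]] is strictly upper-triangular, so N³ = 0.
(I + N)¹¹ = I + 11·N + 55·N² = [[1, −44, 616], [0, 1, −33], [0, 0, 1]].

1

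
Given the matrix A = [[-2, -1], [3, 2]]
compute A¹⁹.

[[-2, -1], [3, 2]]

A² = I (check: tr A = 0 and det A = -1), so A¹⁹ = A since 19 is odd.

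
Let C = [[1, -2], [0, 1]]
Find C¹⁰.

C = I + N where N = [[0, -2], [0, 0]] is strictly upper-triangular, so N² = 0.
(I + N)¹⁰ = I + 10·N = [[1, -20], [0, 1]].

[[1, -20], [0, 1]]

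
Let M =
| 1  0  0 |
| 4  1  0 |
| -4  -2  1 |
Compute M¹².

M = I + N where N = [[0, 0, 0], [4, 0, 0], [-4, -2, 0]] is strictly lower-triangular, so N³ = 0.
(I + N)¹² = I + 12·N + 66·N² = [[1, 0, 0], [48, 1, 0], [-576, -24, 1]].

[[1, 0, 0], [48, 1, 0], [-576, -24, 1]]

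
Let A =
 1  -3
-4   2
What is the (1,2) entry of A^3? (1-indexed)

-57

A^2 = [[13, -9], [-12, 16]]
A^3 = [[49, -57], [-76, 68]]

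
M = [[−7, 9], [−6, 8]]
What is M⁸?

tr M = 1 and det M = −2, so the characteristic polynomial is λ² − (1)λ + (−2) with roots 2 and −1.
Eigenvectors give P = [[−1, 3], [−1, 2]] with P⁻¹ = [[2, −3], [1, −1]], and M = P·diag(2, −1)·P⁻¹.
Then M⁸ = P·diag(256, 1)·P⁻¹ = [[−256, 3], [−256, 2]] · [[2, −3], [1, −1]] = [[−509, 765], [−510, 766]].

[[−509, 765], [−510, 766]]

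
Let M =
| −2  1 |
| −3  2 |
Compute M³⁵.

M² = I (check: tr M = 0 and det M = −1), so M³⁵ = M since 35 is odd.

[[−2, 1], [−3, 2]]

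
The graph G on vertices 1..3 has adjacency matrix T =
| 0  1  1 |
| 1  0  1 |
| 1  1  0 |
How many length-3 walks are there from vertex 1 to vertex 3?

The number of length-3 walks from vertex 1 to vertex 3 is entry (1,3) of T³, where T is the adjacency matrix.
T² = [[2, 1, 1], [1, 2, 1], [1, 1, 2]]
T³ = [[2, 3, 3], [3, 2, 3], [3, 3, 2]]

3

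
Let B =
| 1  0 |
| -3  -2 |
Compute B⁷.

[[1, 0], [-129, -128]]

tr B = -1 and det B = -2, so the characteristic polynomial is λ² − (-1)λ + (-2) with roots 1 and -2.
Eigenvectors give P = [[-1, 0], [1, 1]] with P⁻¹ = [[-1, 0], [1, 1]], and B = P·diag(1, -2)·P⁻¹.
Then B⁷ = P·diag(1, -128)·P⁻¹ = [[-1, 0], [1, -128]] · [[-1, 0], [1, 1]] = [[1, 0], [-129, -128]].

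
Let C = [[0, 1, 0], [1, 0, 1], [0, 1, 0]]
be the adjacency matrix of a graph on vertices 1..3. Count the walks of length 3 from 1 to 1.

0

The number of length-3 walks from vertex 1 to vertex 1 is entry (1,1) of C³, where C is the adjacency matrix.
C² = [[1, 0, 1], [0, 2, 0], [1, 0, 1]]
C³ = [[0, 2, 0], [2, 0, 2], [0, 2, 0]]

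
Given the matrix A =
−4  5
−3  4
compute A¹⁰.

A² = I (check: tr A = 0 and det A = −1), so A¹⁰ = I since 10 is even.

[[1, 0], [0, 1]]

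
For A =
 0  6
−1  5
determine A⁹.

tr A = 5 and det A = 6, so the characteristic polynomial is λ² − (5)λ + (6) with roots 3 and 2.
Eigenvectors give P = [[−2, 3], [−1, 1]] with P⁻¹ = [[1, −3], [1, −2]], and A = P·diag(3, 2)·P⁻¹.
Then A⁹ = P·diag(19683, 512)·P⁻¹ = [[−39366, 1536], [−19683, 512]] · [[1, −3], [1, −2]] = [[−37830, 115026], [−19171, 58025]].

[[−37830, 115026], [−19171, 58025]]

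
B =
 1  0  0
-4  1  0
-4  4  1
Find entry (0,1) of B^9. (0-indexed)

B = I + N where N = [[0, 0, 0], [-4, 0, 0], [-4, 4, 0]] is strictly lower-triangular, so N^3 = 0.
(I + N)^9 = I + 9·N + 36·N^2 = [[1, 0, 0], [-36, 1, 0], [-612, 36, 1]].

0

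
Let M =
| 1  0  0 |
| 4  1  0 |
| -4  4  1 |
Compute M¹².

[[1, 0, 0], [48, 1, 0], [1008, 48, 1]]

M = I + N where N = [[0, 0, 0], [4, 0, 0], [-4, 4, 0]] is strictly lower-triangular, so N³ = 0.
(I + N)¹² = I + 12·N + 66·N² = [[1, 0, 0], [48, 1, 0], [1008, 48, 1]].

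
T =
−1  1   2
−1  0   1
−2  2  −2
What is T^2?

[[−4, 3, −5], [−1, 1, −4], [4, −6, 2]]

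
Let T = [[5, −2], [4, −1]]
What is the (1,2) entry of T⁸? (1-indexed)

−6560

tr T = 4 and det T = 3, so the characteristic polynomial is λ² − (4)λ + (3) with roots 1 and 3.
Eigenvectors give P = [[−1, 1], [−2, 1]] with P⁻¹ = [[1, −1], [2, −1]], and T = P·diag(1, 3)·P⁻¹.
Then T⁸ = P·diag(1, 6561)·P⁻¹ = [[−1, 6561], [−2, 6561]] · [[1, −1], [2, −1]] = [[13121, −6560], [13120, −6559]].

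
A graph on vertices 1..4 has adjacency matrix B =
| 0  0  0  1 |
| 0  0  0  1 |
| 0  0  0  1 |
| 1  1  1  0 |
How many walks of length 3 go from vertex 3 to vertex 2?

0

The number of length-3 walks from vertex 3 to vertex 2 is entry (3,2) of B³, where B is the adjacency matrix.
B² = [[1, 1, 1, 0], [1, 1, 1, 0], [1, 1, 1, 0], [0, 0, 0, 3]]
B³ = [[0, 0, 0, 3], [0, 0, 0, 3], [0, 0, 0, 3], [3, 3, 3, 0]]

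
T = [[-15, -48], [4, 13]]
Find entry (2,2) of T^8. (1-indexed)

-19679

tr T = -2 and det T = -3, so the characteristic polynomial is λ² − (-2)λ + (-3) with roots 1 and -3.
Eigenvectors give P = [[3, 4], [-1, -1]] with P⁻¹ = [[-1, -4], [1, 3]], and T = P·diag(1, -3)·P⁻¹.
Then T^8 = P·diag(1, 6561)·P⁻¹ = [[3, 26244], [-1, -6561]] · [[-1, -4], [1, 3]] = [[26241, 78720], [-6560, -19679]].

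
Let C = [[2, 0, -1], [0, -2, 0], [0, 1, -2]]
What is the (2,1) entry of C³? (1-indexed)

C² = [[4, -1, 0], [0, 4, 0], [0, -4, 4]]
C³ = [[8, 2, -4], [0, -8, 0], [0, 12, -8]]

0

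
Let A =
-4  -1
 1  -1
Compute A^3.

[[-55, -20], [20, 5]]

A^2 = [[15, 5], [-5, 0]]
A^3 = [[-55, -20], [20, 5]]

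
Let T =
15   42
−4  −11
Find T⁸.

tr T = 4 and det T = 3, so the characteristic polynomial is λ² − (4)λ + (3) with roots 1 and 3.
Eigenvectors give P = [[−3, 7], [1, −2]] with P⁻¹ = [[2, 7], [1, 3]], and T = P·diag(1, 3)·P⁻¹.
Then T⁸ = P·diag(1, 6561)·P⁻¹ = [[−3, 45927], [1, −13122]] · [[2, 7], [1, 3]] = [[45921, 137760], [−13120, −39359]].

[[45921, 137760], [−13120, −39359]]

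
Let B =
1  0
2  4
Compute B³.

B² = [[1, 0], [10, 16]]
B³ = [[1, 0], [42, 64]]

[[1, 0], [42, 64]]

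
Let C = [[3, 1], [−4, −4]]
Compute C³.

[[19, 9], [−36, −44]]

C² = [[5, −1], [4, 12]]
C³ = [[19, 9], [−36, −44]]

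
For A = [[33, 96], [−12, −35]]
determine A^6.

tr A = −2 and det A = −3, so the characteristic polynomial is λ² − (−2)λ + (−3) with roots −3 and 1.
Eigenvectors give P = [[−8, −3], [3, 1]] with P⁻¹ = [[1, 3], [−3, −8]], and A = P·diag(−3, 1)·P⁻¹.
Then A^6 = P·diag(729, 1)·P⁻¹ = [[−5832, −3], [2187, 1]] · [[1, 3], [−3, −8]] = [[−5823, −17472], [2184, 6553]].

[[−5823, −17472], [2184, 6553]]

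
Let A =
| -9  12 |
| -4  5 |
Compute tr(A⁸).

tr A = -4 and det A = 3, so the characteristic polynomial is λ² − (-4)λ + (3) with roots -1 and -3.
Eigenvectors give P = [[3, 2], [2, 1]] with P⁻¹ = [[-1, 2], [2, -3]], and A = P·diag(-1, -3)·P⁻¹.
Then A⁸ = P·diag(1, 6561)·P⁻¹ = [[3, 13122], [2, 6561]] · [[-1, 2], [2, -3]] = [[26241, -39360], [13120, -19679]].

6562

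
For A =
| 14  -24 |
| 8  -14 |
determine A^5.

tr A = 0 and det A = -4, so the characteristic polynomial is λ² − (0)λ + (-4) with roots 2 and -2.
Eigenvectors give P = [[2, -3], [1, -2]] with P⁻¹ = [[2, -3], [1, -2]], and A = P·diag(2, -2)·P⁻¹.
Then A^5 = P·diag(32, -32)·P⁻¹ = [[64, 96], [32, 64]] · [[2, -3], [1, -2]] = [[224, -384], [128, -224]].

[[224, -384], [128, -224]]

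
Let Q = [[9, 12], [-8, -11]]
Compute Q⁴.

tr Q = -2 and det Q = -3, so the characteristic polynomial is λ² − (-2)λ + (-3) with roots -3 and 1.
Eigenvectors give P = [[-1, 3], [1, -2]] with P⁻¹ = [[2, 3], [1, 1]], and Q = P·diag(-3, 1)·P⁻¹.
Then Q⁴ = P·diag(81, 1)·P⁻¹ = [[-81, 3], [81, -2]] · [[2, 3], [1, 1]] = [[-159, -240], [160, 241]].

[[-159, -240], [160, 241]]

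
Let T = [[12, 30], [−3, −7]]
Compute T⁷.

[[20718, 61770], [−6177, −18403]]

tr T = 5 and det T = 6, so the characteristic polynomial is λ² − (5)λ + (6) with roots 2 and 3.
Eigenvectors give P = [[−3, −10], [1, 3]] with P⁻¹ = [[3, 10], [−1, −3]], and T = P·diag(2, 3)·P⁻¹.
Then T⁷ = P·diag(128, 2187)·P⁻¹ = [[−384, −21870], [128, 6561]] · [[3, 10], [−1, −3]] = [[20718, 61770], [−6177, −18403]].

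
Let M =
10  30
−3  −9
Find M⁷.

M² = M (a projection; rank 1, trace 1), so M⁷ = M.

[[10, 30], [−3, −9]]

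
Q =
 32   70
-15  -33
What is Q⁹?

[[121682, 282730], [-60585, -140853]]

tr Q = -1 and det Q = -6, so the characteristic polynomial is λ² − (-1)λ + (-6) with roots 2 and -3.
Eigenvectors give P = [[-7, 2], [3, -1]] with P⁻¹ = [[-1, -2], [-3, -7]], and Q = P·diag(2, -3)·P⁻¹.
Then Q⁹ = P·diag(512, -19683)·P⁻¹ = [[-3584, -39366], [1536, 19683]] · [[-1, -2], [-3, -7]] = [[121682, 282730], [-60585, -140853]].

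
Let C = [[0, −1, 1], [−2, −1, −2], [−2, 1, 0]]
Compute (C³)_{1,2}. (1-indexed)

C² = [[0, 2, 2], [6, 1, 0], [−2, 1, −4]]
C³ = [[−8, 0, −4], [−2, −7, 4], [6, −3, −4]]

0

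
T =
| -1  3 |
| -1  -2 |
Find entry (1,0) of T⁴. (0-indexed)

-3

T² = [[-2, -9], [3, 1]]
T³ = [[11, 12], [-4, 7]]
T⁴ = [[-23, 9], [-3, -26]]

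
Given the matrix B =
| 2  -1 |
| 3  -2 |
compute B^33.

B² = I (check: tr B = 0 and det B = -1), so B^33 = B since 33 is odd.

[[2, -1], [3, -2]]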